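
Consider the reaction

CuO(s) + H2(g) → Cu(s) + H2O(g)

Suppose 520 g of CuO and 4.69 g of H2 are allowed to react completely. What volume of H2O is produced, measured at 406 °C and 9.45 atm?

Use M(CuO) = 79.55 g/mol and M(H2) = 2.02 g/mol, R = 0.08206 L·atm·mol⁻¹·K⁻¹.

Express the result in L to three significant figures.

13.7 L

n(CuO) = 520 / 79.55 = 6.537 mol
n(H2) = 4.69 / 2.02 = 2.322 mol
For 6.537 mol CuO, stoichiometry requires (1/1) × 6.537 = 6.537 mol H2; 2.322 mol is available, so H2 is limiting.
n(H2O) = (1/1) × 2.322 = 2.322 mol
V(H2O) = nRT/P = 2.322 × 0.08206 × 679.15 / 9.45 = 13.69 L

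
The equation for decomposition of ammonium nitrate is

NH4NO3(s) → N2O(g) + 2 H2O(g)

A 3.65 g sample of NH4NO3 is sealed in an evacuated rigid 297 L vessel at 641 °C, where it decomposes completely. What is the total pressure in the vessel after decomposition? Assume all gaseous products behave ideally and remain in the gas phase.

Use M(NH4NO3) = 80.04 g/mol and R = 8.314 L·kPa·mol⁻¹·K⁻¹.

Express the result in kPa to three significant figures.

n(NH4NO3) = 3.65 / 80.04 = 0.04560 mol
n(gas produced) = (3/1) × 0.04560 = 0.1368 mol
P = nRT/V = 0.1368 × 8.314 × 914.15 / 297 = 3.501 kPa

3.50 kPa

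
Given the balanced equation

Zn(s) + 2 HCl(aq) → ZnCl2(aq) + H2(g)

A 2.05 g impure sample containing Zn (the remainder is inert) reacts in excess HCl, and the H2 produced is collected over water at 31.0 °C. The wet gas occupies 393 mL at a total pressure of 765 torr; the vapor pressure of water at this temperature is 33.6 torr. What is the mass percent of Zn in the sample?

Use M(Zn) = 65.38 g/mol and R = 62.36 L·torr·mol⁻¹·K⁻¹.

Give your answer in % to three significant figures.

48.3 %

P(H2) = 765 − 33.6 = 731.4 torr
n(H2) = PV/RT = (731.4 × 0.3930) / (62.36 × 304.15) = 0.01515 mol
n(Zn) = (1/1) × 0.01515 = 0.01515 mol
m(Zn) = 0.01515 × 65.38 = 0.9905 g
%Zn = 0.9905 / 2.05 × 100 = 48.32%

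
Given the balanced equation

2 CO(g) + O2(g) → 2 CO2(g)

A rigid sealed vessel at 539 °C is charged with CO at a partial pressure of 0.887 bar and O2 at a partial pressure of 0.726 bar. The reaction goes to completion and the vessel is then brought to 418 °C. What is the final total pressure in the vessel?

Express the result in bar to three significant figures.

0.995 bar

At constant V, partial pressures at 539 °C are proportional to moles, so apply stoichiometry directly to pressures.
P(O2) required for 0.887 bar of CO = (1/2) × 0.887 = 0.4435 bar; available 0.726 bar, so CO is limiting.
P(O2) remaining = 0.726 − (1/2) × 0.887 = 0.2825 bar
P(gaseous products) = (2)/2 × 0.887 = 0.8870 bar
P_total at 539 °C = 0.2825 + 0.8870 = 1.169 bar
Scaling to 418 °C: P = 1.169 × 691.15/812.15 = 0.9948 bar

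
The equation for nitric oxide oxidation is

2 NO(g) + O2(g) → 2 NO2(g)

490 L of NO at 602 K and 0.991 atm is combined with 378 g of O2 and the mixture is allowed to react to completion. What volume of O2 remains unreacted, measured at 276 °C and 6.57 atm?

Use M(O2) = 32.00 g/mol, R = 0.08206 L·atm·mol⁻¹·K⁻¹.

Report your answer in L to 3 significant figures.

47.3 L

n(NO) = PV/RT = (0.991 × 490) / (0.08206 × 602) = 9.830 mol
n(O2) = 378 / 32.00 = 11.81 mol
For 9.830 mol NO, stoichiometry requires (1/2) × 9.830 = 4.915 mol O2; 11.81 mol is available, so NO is limiting.
n(O2) consumed = (1/2) × 9.830 = 4.915 mol; remaining = 11.81 − 4.915 = 6.895 mol
V(O2) = nRT/P = 6.895 × 0.08206 × 549.15 / 6.57 = 47.29 L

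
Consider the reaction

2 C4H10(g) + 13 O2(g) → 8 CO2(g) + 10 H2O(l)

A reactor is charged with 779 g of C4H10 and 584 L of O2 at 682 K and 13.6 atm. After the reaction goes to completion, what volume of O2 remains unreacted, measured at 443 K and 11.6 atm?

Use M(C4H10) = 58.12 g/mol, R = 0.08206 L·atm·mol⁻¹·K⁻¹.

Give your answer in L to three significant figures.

n(C4H10) = 779 / 58.12 = 13.40 mol
n(O2) = PV/RT = (13.6 × 584) / (0.08206 × 682) = 141.9 mol
For 13.40 mol C4H10, stoichiometry requires (13/2) × 13.40 = 87.10 mol O2; 141.9 mol is available, so C4H10 is limiting.
n(O2) consumed = (13/2) × 13.40 = 87.10 mol; remaining = 141.9 − 87.10 = 54.80 mol
V(O2) = nRT/P = 54.80 × 0.08206 × 443 / 11.6 = 171.7 L

172 L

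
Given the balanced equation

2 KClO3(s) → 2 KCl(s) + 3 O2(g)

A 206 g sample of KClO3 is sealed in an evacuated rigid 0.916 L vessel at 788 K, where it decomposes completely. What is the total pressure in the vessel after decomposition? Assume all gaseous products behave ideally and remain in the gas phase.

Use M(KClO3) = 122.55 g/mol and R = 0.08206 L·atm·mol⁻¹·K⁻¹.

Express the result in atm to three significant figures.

n(KClO3) = 206 / 122.55 = 1.681 mol
n(gas produced) = (3/2) × 1.681 = 2.522 mol
P = nRT/V = 2.522 × 0.08206 × 788 / 0.916 = 178.0 atm

178 atm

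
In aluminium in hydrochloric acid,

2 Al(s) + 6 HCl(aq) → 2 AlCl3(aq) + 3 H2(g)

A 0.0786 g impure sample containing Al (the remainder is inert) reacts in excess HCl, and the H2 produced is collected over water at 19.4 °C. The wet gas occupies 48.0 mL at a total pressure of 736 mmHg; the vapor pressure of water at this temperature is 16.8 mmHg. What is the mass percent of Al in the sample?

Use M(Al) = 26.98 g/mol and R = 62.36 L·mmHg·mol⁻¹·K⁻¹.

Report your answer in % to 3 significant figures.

43.3 %

P(H2) = 736 − 16.8 = 719.2 mmHg
n(H2) = PV/RT = (719.2 × 0.04800) / (62.36 × 292.55) = 0.001892 mol
n(Al) = (2/3) × 0.001892 = 0.001261 mol
m(Al) = 0.001261 × 26.98 = 0.03402 g
%Al = 0.03402 / 0.0786 × 100 = 43.28%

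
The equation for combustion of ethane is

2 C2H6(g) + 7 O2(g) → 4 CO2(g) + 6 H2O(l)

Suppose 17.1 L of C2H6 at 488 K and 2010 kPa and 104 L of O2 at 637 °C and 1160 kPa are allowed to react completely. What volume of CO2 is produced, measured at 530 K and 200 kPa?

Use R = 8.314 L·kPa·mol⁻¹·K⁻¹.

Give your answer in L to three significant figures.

n(C2H6) = PV/RT = (2010 × 17.1) / (8.314 × 488) = 8.472 mol
n(O2) = PV/RT = (1160 × 104) / (8.314 × 910.15) = 15.94 mol
For 8.472 mol C2H6, stoichiometry requires (7/2) × 8.472 = 29.65 mol O2; 15.94 mol is available, so O2 is limiting.
n(CO2) = (4/7) × 15.94 = 9.109 mol
V(CO2) = nRT/P = 9.109 × 8.314 × 530 / 200 = 200.7 L

201 L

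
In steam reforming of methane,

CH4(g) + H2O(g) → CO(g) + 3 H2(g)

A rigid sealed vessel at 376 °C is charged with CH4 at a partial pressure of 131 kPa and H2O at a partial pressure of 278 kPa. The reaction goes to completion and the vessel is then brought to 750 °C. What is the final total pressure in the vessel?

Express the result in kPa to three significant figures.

Because the vessel is rigid and T is held at 376 °C, work the stoichiometry in partial pressures (P_i = n_iRT/V).
P(H2O) required for 131 kPa of CH4 = (1/1) × 131 = 131.0 kPa; available 278 kPa, so CH4 is limiting.
P(H2O) remaining = 278 − (1/1) × 131 = 147.0 kPa
P(gaseous products) = (1+3)/1 × 131 = 524.0 kPa
P_total at 376 °C = 147.0 + 524.0 = 671.0 kPa
Scaling to 750 °C: P = 671.0 × 1023.15/649.15 = 1058 kPa

1060 kPa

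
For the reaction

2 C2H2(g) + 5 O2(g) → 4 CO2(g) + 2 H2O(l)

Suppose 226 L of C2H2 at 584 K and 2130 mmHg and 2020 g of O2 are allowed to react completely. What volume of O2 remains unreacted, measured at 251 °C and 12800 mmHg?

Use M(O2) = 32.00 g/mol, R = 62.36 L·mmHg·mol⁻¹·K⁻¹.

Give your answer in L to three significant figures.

n(C2H2) = PV/RT = (2130 × 226) / (62.36 × 584) = 13.22 mol
n(O2) = 2020 / 32.00 = 63.12 mol
For 13.22 mol C2H2, stoichiometry requires (5/2) × 13.22 = 33.05 mol O2; 63.12 mol is available, so C2H2 is limiting.
n(O2) consumed = (5/2) × 13.22 = 33.05 mol; remaining = 63.12 − 33.05 = 30.07 mol
V(O2) = nRT/P = 30.07 × 62.36 × 524.15 / 12800 = 76.79 L

76.8 L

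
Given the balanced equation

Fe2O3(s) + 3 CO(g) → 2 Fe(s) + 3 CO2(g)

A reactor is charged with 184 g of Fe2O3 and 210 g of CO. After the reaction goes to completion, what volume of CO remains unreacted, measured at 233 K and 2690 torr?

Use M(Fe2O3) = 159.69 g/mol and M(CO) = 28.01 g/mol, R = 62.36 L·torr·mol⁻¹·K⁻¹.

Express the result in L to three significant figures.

21.8 L

n(Fe2O3) = 184 / 159.69 = 1.152 mol
n(CO) = 210 / 28.01 = 7.497 mol
For 1.152 mol Fe2O3, stoichiometry requires (3/1) × 1.152 = 3.456 mol CO; 7.497 mol is available, so Fe2O3 is limiting.
n(CO) consumed = (3/1) × 1.152 = 3.456 mol; remaining = 7.497 − 3.456 = 4.041 mol
V(CO) = nRT/P = 4.041 × 62.36 × 233 / 2690 = 21.83 L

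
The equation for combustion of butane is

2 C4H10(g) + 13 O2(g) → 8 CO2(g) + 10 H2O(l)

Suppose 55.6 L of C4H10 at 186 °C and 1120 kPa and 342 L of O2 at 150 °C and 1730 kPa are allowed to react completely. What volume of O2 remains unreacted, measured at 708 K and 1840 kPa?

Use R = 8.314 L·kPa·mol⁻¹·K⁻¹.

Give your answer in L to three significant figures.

n(C4H10) = PV/RT = (1120 × 55.6) / (8.314 × 459.15) = 16.31 mol
n(O2) = PV/RT = (1730 × 342) / (8.314 × 423.15) = 168.2 mol
For 16.31 mol C4H10, stoichiometry requires (13/2) × 16.31 = 106.0 mol O2; 168.2 mol is available, so C4H10 is limiting.
n(O2) consumed = (13/2) × 16.31 = 106.0 mol; remaining = 168.2 − 106.0 = 62.20 mol
V(O2) = nRT/P = 62.20 × 8.314 × 708 / 1840 = 199.0 L

199 L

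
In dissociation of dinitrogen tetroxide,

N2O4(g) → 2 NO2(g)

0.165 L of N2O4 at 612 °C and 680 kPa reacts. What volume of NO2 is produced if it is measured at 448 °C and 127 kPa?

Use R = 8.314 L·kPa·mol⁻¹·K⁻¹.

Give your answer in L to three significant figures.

n(N2O4) = PV/RT = (680 × 0.165) / (8.314 × 885.15) = 0.01525 mol
n(NO2) = (2/1) × 0.01525 = 0.03050 mol
V = nRT/P = 0.03050 × 8.314 × 721.15 / 127 = 1.440 L

1.44 L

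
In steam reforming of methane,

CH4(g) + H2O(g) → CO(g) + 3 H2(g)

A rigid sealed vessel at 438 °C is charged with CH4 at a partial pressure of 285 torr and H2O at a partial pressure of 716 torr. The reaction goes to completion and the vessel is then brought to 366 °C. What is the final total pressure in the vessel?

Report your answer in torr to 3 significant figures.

1410 torr

At constant V, partial pressures at 438 °C are proportional to moles, so apply stoichiometry directly to pressures.
P(H2O) required for 285 torr of CH4 = (1/1) × 285 = 285.0 torr; available 716 torr, so CH4 is limiting.
P(H2O) remaining = 716 − (1/1) × 285 = 431.0 torr
P(gaseous products) = (1+3)/1 × 285 = 1140 torr
P_total at 438 °C = 431.0 + 1140 = 1571 torr
Scaling to 366 °C: P = 1571 × 639.15/711.15 = 1412 torr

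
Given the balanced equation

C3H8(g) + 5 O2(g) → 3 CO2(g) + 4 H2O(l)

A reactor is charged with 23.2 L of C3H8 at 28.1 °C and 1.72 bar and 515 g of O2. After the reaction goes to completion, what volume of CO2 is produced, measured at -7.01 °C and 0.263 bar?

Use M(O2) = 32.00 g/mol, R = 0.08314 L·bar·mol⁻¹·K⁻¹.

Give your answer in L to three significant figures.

402 L

n(C3H8) = PV/RT = (1.72 × 23.2) / (0.08314 × 301.25) = 1.593 mol
n(O2) = 515 / 32.00 = 16.09 mol
For 1.593 mol C3H8, stoichiometry requires (5/1) × 1.593 = 7.965 mol O2; 16.09 mol is available, so C3H8 is limiting.
n(CO2) = (3/1) × 1.593 = 4.779 mol
V(CO2) = nRT/P = 4.779 × 0.08314 × 266.14 / 0.263 = 402.1 L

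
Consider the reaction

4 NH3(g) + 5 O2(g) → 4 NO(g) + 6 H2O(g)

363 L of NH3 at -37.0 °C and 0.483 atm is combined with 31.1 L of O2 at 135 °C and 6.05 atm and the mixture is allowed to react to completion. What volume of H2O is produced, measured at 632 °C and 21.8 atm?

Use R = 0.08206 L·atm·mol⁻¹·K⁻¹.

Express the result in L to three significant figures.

n(NH3) = PV/RT = (0.483 × 363) / (0.08206 × 236.15) = 9.048 mol
n(O2) = PV/RT = (6.05 × 31.1) / (0.08206 × 408.15) = 5.618 mol
For 9.048 mol NH3, stoichiometry requires (5/4) × 9.048 = 11.31 mol O2; 5.618 mol is available, so O2 is limiting.
n(H2O) = (6/5) × 5.618 = 6.742 mol
V(H2O) = nRT/P = 6.742 × 0.08206 × 905.15 / 21.8 = 22.97 L

23.0 L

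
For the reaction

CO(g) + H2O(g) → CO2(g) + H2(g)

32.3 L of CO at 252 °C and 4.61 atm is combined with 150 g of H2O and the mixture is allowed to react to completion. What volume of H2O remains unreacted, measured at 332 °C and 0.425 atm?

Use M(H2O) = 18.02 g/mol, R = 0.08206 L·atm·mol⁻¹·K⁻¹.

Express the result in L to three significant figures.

n(CO) = PV/RT = (4.61 × 32.3) / (0.08206 × 525.15) = 3.455 mol
n(H2O) = 150 / 18.02 = 8.324 mol
For 3.455 mol CO, stoichiometry requires (1/1) × 3.455 = 3.455 mol H2O; 8.324 mol is available, so CO is limiting.
n(H2O) consumed = (1/1) × 3.455 = 3.455 mol; remaining = 8.324 − 3.455 = 4.869 mol
V(H2O) = nRT/P = 4.869 × 0.08206 × 605.15 / 0.425 = 568.9 L

569 L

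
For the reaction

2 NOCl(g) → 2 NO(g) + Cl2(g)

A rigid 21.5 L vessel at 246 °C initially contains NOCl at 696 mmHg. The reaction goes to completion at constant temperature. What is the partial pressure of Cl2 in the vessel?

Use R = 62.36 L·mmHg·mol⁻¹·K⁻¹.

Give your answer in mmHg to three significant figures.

348 mmHg

n(NOCl)₀ = PV/RT = (696 × 21.5) / (62.36 × 519.15) = 0.4622 mol
n(Cl2) = (1/2) × 0.4622 = 0.2311 mol
P(Cl2) = nRT/V = 0.2311 × 62.36 × 519.15 / 21.5 = 348.0 mmHg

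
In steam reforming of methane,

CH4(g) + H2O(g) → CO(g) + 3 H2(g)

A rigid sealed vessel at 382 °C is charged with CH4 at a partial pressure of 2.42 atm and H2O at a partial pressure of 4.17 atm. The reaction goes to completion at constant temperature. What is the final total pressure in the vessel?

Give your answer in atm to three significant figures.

11.4 atm

With V and T fixed, P_i ∝ n_i, so the mole ratios apply directly to partial pressures at 382 °C.
P(H2O) required for 2.42 atm of CH4 = (1/1) × 2.42 = 2.420 atm; available 4.17 atm, so CH4 is limiting.
P(H2O) remaining = 4.17 − (1/1) × 2.42 = 1.750 atm
P(gaseous products) = (1+3)/1 × 2.42 = 9.680 atm
P_total at 382 °C = 1.750 + 9.680 = 11.43 atm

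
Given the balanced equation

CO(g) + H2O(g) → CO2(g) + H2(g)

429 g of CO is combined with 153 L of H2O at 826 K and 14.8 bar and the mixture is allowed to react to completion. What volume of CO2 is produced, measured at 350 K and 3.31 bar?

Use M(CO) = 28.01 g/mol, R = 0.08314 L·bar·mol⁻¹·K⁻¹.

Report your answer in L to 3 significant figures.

135 L

n(CO) = 429 / 28.01 = 15.32 mol
n(H2O) = PV/RT = (14.8 × 153) / (0.08314 × 826) = 32.97 mol
For 15.32 mol CO, stoichiometry requires (1/1) × 15.32 = 15.32 mol H2O; 32.97 mol is available, so CO is limiting.
n(CO2) = (1/1) × 15.32 = 15.32 mol
V(CO2) = nRT/P = 15.32 × 0.08314 × 350 / 3.31 = 134.7 L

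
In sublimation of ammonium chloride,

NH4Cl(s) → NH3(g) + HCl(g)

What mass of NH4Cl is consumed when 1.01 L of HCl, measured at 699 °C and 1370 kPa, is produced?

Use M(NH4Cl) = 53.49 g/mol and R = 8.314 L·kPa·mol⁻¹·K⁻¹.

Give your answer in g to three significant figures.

9.16 g

n(HCl) = PV/RT = (1370 × 1.01) / (8.314 × 972.15) = 0.1712 mol
n(NH4Cl) = (1/1) × 0.1712 = 0.1712 mol
m(NH4Cl) = 0.1712 × 53.49 = 9.157 g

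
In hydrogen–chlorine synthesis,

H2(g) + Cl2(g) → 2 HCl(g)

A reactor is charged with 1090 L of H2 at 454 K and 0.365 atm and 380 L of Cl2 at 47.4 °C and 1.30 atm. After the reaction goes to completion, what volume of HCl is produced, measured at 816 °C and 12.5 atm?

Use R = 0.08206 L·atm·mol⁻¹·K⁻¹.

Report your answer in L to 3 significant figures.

153 L

n(H2) = PV/RT = (0.365 × 1090) / (0.08206 × 454) = 10.68 mol
n(Cl2) = PV/RT = (1.30 × 380) / (0.08206 × 320.55) = 18.78 mol
For 10.68 mol H2, stoichiometry requires (1/1) × 10.68 = 10.68 mol Cl2; 18.78 mol is available, so H2 is limiting.
n(HCl) = (2/1) × 10.68 = 21.36 mol
V(HCl) = nRT/P = 21.36 × 0.08206 × 1089.15 / 12.5 = 152.7 L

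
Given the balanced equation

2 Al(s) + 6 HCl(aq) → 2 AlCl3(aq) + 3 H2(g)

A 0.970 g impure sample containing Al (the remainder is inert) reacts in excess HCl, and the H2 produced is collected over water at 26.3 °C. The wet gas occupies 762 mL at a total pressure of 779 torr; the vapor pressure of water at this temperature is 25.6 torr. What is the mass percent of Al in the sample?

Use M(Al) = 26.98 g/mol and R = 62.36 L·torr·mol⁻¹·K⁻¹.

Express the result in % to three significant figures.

57.0 %

P(H2) = 779 − 25.6 = 753.4 torr
n(H2) = PV/RT = (753.4 × 0.7620) / (62.36 × 299.45) = 0.03074 mol
n(Al) = (2/3) × 0.03074 = 0.02049 mol
m(Al) = 0.02049 × 26.98 = 0.5528 g
%Al = 0.5528 / 0.970 × 100 = 56.99%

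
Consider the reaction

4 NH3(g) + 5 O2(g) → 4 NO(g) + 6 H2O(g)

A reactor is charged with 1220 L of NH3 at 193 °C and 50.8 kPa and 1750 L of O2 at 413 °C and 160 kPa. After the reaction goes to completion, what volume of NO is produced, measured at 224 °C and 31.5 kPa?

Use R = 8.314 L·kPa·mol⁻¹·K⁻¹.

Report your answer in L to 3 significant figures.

n(NH3) = PV/RT = (50.8 × 1220) / (8.314 × 466.15) = 15.99 mol
n(O2) = PV/RT = (160 × 1750) / (8.314 × 686.15) = 49.08 mol
For 15.99 mol NH3, stoichiometry requires (5/4) × 15.99 = 19.99 mol O2; 49.08 mol is available, so NH3 is limiting.
n(NO) = (4/4) × 15.99 = 15.99 mol
V(NO) = nRT/P = 15.99 × 8.314 × 497.15 / 31.5 = 2098 L

2100 L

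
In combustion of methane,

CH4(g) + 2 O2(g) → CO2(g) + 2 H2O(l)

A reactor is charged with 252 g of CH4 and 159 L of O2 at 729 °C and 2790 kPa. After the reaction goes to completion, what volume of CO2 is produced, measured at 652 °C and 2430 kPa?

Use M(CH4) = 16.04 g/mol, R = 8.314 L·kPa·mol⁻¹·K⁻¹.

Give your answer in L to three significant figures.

49.7 L

n(CH4) = 252 / 16.04 = 15.71 mol
n(O2) = PV/RT = (2790 × 159) / (8.314 × 1002.15) = 53.24 mol
For 15.71 mol CH4, stoichiometry requires (2/1) × 15.71 = 31.42 mol O2; 53.24 mol is available, so CH4 is limiting.
n(CO2) = (1/1) × 15.71 = 15.71 mol
V(CO2) = nRT/P = 15.71 × 8.314 × 925.15 / 2430 = 49.73 L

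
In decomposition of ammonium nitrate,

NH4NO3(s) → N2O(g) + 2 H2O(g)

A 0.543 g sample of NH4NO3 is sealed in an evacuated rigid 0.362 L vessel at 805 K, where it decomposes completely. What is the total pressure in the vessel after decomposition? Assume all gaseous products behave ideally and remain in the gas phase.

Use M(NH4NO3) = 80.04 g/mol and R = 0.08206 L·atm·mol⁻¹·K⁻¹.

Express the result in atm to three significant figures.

n(NH4NO3) = 0.543 / 80.04 = 0.006784 mol
n(gas produced) = (3/1) × 0.006784 = 0.02035 mol
P = nRT/V = 0.02035 × 0.08206 × 805 / 0.362 = 3.713 atm

3.71 atm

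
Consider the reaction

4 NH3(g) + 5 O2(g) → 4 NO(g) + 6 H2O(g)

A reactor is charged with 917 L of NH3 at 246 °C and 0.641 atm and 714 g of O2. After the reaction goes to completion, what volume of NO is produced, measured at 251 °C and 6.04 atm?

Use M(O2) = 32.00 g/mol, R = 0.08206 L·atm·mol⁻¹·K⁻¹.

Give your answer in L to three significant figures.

98.3 L

n(NH3) = PV/RT = (0.641 × 917) / (0.08206 × 519.15) = 13.80 mol
n(O2) = 714 / 32.00 = 22.31 mol
For 13.80 mol NH3, stoichiometry requires (5/4) × 13.80 = 17.25 mol O2; 22.31 mol is available, so NH3 is limiting.
n(NO) = (4/4) × 13.80 = 13.80 mol
V(NO) = nRT/P = 13.80 × 0.08206 × 524.15 / 6.04 = 98.27 L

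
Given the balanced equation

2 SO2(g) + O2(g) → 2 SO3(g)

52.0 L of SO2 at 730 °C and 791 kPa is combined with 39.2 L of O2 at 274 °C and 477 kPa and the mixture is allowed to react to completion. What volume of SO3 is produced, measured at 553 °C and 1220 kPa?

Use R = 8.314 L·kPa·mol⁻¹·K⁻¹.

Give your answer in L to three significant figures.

27.8 L

n(SO2) = PV/RT = (791 × 52.0) / (8.314 × 1003.15) = 4.932 mol
n(O2) = PV/RT = (477 × 39.2) / (8.314 × 547.15) = 4.110 mol
For 4.932 mol SO2, stoichiometry requires (1/2) × 4.932 = 2.466 mol O2; 4.110 mol is available, so SO2 is limiting.
n(SO3) = (2/2) × 4.932 = 4.932 mol
V(SO3) = nRT/P = 4.932 × 8.314 × 826.15 / 1220 = 27.77 L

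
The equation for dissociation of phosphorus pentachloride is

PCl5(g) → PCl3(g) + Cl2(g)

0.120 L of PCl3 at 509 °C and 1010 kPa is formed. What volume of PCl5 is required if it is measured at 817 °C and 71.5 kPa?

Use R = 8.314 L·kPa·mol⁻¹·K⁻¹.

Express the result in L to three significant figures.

2.36 L

n(PCl3) = PV/RT = (1010 × 0.120) / (8.314 × 782.15) = 0.01864 mol
n(PCl5) = (1/1) × 0.01864 = 0.01864 mol
V = nRT/P = 0.01864 × 8.314 × 1090.15 / 71.5 = 2.363 L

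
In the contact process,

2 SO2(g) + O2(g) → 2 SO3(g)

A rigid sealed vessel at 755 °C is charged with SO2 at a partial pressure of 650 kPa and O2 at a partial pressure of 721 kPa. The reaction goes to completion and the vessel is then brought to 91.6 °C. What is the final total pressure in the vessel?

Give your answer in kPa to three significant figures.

371 kPa

With V and T fixed, P_i ∝ n_i, so the mole ratios apply directly to partial pressures at 755 °C.
P(O2) required for 650 kPa of SO2 = (1/2) × 650 = 325.0 kPa; available 721 kPa, so SO2 is limiting.
P(O2) remaining = 721 − (1/2) × 650 = 396.0 kPa
P(gaseous products) = (2)/2 × 650 = 650.0 kPa
P_total at 755 °C = 396.0 + 650.0 = 1046 kPa
Scaling to 91.6 °C: P = 1046 × 364.75/1028.15 = 371.1 kPa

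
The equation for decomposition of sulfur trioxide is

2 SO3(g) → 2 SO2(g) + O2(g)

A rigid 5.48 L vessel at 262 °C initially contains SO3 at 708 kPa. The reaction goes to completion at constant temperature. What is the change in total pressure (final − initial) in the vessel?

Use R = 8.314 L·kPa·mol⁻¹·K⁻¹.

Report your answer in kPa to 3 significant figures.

354 kPa

Rigid vessel, constant T ⇒ P scales with total gas moles (2 → 3).
P_final = (3/2) × 708 = 1062 kPa; ΔP = 1062 − 708 = 354.0 kPa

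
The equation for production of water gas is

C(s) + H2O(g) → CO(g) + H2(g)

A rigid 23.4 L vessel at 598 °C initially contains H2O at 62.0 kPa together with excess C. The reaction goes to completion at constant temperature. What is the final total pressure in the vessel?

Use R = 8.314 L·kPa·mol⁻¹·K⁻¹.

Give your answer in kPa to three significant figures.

124 kPa

Rigid vessel, constant T ⇒ P scales with total gas moles (1 → 2).
P_final = (2/1) × 62.0 = 124.0 kPa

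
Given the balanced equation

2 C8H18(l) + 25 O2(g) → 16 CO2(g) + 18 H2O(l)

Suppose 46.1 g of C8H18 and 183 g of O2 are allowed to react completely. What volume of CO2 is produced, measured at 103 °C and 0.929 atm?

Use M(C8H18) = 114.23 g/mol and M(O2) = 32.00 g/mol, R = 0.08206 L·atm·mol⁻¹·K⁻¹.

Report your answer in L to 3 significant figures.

107 L

n(C8H18) = 46.1 / 114.23 = 0.4036 mol
n(O2) = 183 / 32.00 = 5.719 mol
For 0.4036 mol C8H18, stoichiometry requires (25/2) × 0.4036 = 5.045 mol O2; 5.719 mol is available, so C8H18 is limiting.
n(CO2) = (16/2) × 0.4036 = 3.229 mol
V(CO2) = nRT/P = 3.229 × 0.08206 × 376.15 / 0.929 = 107.3 L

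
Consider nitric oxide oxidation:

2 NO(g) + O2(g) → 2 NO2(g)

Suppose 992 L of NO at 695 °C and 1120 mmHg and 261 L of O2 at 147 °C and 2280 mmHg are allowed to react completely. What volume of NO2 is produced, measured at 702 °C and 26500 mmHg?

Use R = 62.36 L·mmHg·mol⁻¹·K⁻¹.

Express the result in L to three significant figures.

42.2 L

n(NO) = PV/RT = (1120 × 992) / (62.36 × 968.15) = 18.40 mol
n(O2) = PV/RT = (2280 × 261) / (62.36 × 420.15) = 22.71 mol
For 18.40 mol NO, stoichiometry requires (1/2) × 18.40 = 9.200 mol O2; 22.71 mol is available, so NO is limiting.
n(NO2) = (2/2) × 18.40 = 18.40 mol
V(NO2) = nRT/P = 18.40 × 62.36 × 975.15 / 26500 = 42.22 L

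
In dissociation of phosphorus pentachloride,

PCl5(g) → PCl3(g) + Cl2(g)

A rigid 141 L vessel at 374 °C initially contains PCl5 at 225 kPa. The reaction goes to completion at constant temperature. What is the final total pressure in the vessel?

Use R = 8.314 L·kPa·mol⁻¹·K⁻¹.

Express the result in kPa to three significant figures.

450 kPa

Since T and V are fixed, P_final/P_initial = n_final/n_initial = 2/1.
P_final = (2/1) × 225 = 450.0 kPa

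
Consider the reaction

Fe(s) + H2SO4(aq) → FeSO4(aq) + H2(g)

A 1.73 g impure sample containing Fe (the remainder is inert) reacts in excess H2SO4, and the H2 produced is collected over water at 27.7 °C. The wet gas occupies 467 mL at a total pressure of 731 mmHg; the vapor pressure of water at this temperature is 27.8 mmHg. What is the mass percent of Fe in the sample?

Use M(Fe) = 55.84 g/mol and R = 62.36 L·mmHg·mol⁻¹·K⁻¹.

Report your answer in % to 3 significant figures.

56.5 %

P(H2) = 731 − 27.8 = 703.2 mmHg
n(H2) = PV/RT = (703.2 × 0.4670) / (62.36 × 300.85) = 0.01750 mol
n(Fe) = (1/1) × 0.01750 = 0.01750 mol
m(Fe) = 0.01750 × 55.84 = 0.9772 g
%Fe = 0.9772 / 1.73 × 100 = 56.49%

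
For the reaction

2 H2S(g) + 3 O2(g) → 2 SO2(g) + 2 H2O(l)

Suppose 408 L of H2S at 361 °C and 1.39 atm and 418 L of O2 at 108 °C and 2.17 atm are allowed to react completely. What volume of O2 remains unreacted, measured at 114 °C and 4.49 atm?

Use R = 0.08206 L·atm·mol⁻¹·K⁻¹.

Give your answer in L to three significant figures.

89.5 L

n(H2S) = PV/RT = (1.39 × 408) / (0.08206 × 634.15) = 10.90 mol
n(O2) = PV/RT = (2.17 × 418) / (0.08206 × 381.15) = 29.00 mol
For 10.90 mol H2S, stoichiometry requires (3/2) × 10.90 = 16.35 mol O2; 29.00 mol is available, so H2S is limiting.
n(O2) consumed = (3/2) × 10.90 = 16.35 mol; remaining = 29.00 − 16.35 = 12.65 mol
V(O2) = nRT/P = 12.65 × 0.08206 × 387.15 / 4.49 = 89.51 L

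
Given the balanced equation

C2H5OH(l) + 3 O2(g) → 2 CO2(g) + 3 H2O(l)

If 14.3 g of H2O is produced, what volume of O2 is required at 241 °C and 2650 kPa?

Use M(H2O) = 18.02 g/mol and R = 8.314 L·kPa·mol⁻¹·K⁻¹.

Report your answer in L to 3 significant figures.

n(H2O) = 14.30 / 18.02 = 0.7936 mol
n(O2) = (3/3) × 0.7936 = 0.7936 mol
V = nRT/P = 0.7936 × 8.314 × 514.15 / 2650 = 1.280 L

1.28 L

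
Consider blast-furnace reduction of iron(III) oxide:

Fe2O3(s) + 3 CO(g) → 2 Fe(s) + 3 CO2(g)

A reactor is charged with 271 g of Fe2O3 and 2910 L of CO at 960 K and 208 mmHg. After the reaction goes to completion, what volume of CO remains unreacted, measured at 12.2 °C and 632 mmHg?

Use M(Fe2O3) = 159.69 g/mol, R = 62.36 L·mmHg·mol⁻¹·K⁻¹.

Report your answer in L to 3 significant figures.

141 L

n(Fe2O3) = 271 / 159.69 = 1.697 mol
n(CO) = PV/RT = (208 × 2910) / (62.36 × 960) = 10.11 mol
For 1.697 mol Fe2O3, stoichiometry requires (3/1) × 1.697 = 5.091 mol CO; 10.11 mol is available, so Fe2O3 is limiting.
n(CO) consumed = (3/1) × 1.697 = 5.091 mol; remaining = 10.11 − 5.091 = 5.019 mol
V(CO) = nRT/P = 5.019 × 62.36 × 285.35 / 632 = 141.3 L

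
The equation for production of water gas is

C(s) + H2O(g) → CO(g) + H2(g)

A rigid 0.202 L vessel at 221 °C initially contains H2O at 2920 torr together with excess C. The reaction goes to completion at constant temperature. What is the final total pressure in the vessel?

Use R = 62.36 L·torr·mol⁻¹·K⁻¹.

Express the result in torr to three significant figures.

5840 torr

At constant T and V, P ∝ n(gas): 1 mol gas → 2 mol gas.
P_final = (2/1) × 2920 = 5840 torr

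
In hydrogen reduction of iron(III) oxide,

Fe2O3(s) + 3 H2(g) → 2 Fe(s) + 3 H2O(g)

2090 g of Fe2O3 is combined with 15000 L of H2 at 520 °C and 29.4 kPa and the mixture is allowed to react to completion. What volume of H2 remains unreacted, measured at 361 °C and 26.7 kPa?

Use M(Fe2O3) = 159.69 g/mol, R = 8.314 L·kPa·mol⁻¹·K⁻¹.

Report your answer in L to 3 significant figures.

5450 L

n(Fe2O3) = 2090 / 159.69 = 13.09 mol
n(H2) = PV/RT = (29.4 × 15000) / (8.314 × 793.15) = 66.88 mol
For 13.09 mol Fe2O3, stoichiometry requires (3/1) × 13.09 = 39.27 mol H2; 66.88 mol is available, so Fe2O3 is limiting.
n(H2) consumed = (3/1) × 13.09 = 39.27 mol; remaining = 66.88 − 39.27 = 27.61 mol
V(H2) = nRT/P = 27.61 × 8.314 × 634.15 / 26.7 = 5452 L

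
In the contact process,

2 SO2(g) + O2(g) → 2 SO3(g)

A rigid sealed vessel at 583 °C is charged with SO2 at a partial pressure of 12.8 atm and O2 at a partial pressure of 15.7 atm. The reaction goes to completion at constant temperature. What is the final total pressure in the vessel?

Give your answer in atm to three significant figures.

At constant V, partial pressures at 583 °C are proportional to moles, so apply stoichiometry directly to pressures.
P(O2) required for 12.8 atm of SO2 = (1/2) × 12.8 = 6.400 atm; available 15.7 atm, so SO2 is limiting.
P(O2) remaining = 15.7 − (1/2) × 12.8 = 9.300 atm
P(gaseous products) = (2)/2 × 12.8 = 12.80 atm
P_total at 583 °C = 9.300 + 12.80 = 22.10 atm

22.1 atm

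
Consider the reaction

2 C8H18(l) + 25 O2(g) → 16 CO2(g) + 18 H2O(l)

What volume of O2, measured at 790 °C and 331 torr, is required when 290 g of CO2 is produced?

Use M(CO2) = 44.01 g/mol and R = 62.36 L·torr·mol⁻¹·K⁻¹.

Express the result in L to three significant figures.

n(CO2) = 290.0 / 44.01 = 6.589 mol
n(O2) = (25/16) × 6.589 = 10.30 mol
V = nRT/P = 10.30 × 62.36 × 1063.15 / 331 = 2063 L

2060 L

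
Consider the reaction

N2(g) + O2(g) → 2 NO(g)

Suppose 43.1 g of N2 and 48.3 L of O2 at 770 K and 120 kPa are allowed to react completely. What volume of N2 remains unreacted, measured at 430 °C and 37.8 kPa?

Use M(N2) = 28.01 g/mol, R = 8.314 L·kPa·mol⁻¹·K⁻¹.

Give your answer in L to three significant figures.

n(N2) = 43.1 / 28.01 = 1.539 mol
n(O2) = PV/RT = (120 × 48.3) / (8.314 × 770) = 0.9054 mol
For 1.539 mol N2, stoichiometry requires (1/1) × 1.539 = 1.539 mol O2; 0.9054 mol is available, so O2 is limiting.
n(N2) consumed = (1/1) × 0.9054 = 0.9054 mol; remaining = 1.539 − 0.9054 = 0.6336 mol
V(N2) = nRT/P = 0.6336 × 8.314 × 703.15 / 37.8 = 97.99 L

98.0 L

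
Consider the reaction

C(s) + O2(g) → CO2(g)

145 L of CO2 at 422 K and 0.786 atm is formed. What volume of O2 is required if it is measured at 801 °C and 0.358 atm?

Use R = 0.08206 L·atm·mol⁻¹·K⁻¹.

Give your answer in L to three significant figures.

810 L

n(CO2) = PV/RT = (0.786 × 145) / (0.08206 × 422) = 3.291 mol
n(O2) = (1/1) × 3.291 = 3.291 mol
V = nRT/P = 3.291 × 0.08206 × 1074.15 / 0.358 = 810.3 L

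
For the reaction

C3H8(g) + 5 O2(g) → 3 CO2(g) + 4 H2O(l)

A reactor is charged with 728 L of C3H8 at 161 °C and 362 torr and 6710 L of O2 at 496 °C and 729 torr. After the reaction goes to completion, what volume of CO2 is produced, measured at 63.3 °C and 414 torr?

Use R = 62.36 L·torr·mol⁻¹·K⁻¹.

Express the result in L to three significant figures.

n(C3H8) = PV/RT = (362 × 728) / (62.36 × 434.15) = 9.734 mol
n(O2) = PV/RT = (729 × 6710) / (62.36 × 769.15) = 102.0 mol
For 9.734 mol C3H8, stoichiometry requires (5/1) × 9.734 = 48.67 mol O2; 102.0 mol is available, so C3H8 is limiting.
n(CO2) = (3/1) × 9.734 = 29.20 mol
V(CO2) = nRT/P = 29.20 × 62.36 × 336.45 / 414 = 1480 L

1480 L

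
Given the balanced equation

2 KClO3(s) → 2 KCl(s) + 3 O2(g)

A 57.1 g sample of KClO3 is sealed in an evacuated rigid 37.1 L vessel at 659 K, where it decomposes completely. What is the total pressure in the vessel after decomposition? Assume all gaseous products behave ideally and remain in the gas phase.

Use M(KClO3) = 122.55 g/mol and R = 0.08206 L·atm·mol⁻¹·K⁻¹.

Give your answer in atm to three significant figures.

1.02 atm

n(KClO3) = 57.1 / 122.55 = 0.4659 mol
n(gas produced) = (3/2) × 0.4659 = 0.6988 mol
P = nRT/V = 0.6988 × 0.08206 × 659 / 37.1 = 1.019 atm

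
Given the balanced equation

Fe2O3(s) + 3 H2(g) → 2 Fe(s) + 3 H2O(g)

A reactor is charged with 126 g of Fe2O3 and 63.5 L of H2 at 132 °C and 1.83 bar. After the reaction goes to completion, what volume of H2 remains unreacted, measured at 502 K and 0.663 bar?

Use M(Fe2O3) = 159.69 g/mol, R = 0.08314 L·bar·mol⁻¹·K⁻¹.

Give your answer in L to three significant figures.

n(Fe2O3) = 126 / 159.69 = 0.7890 mol
n(H2) = PV/RT = (1.83 × 63.5) / (0.08314 × 405.15) = 3.450 mol
For 0.7890 mol Fe2O3, stoichiometry requires (3/1) × 0.7890 = 2.367 mol H2; 3.450 mol is available, so Fe2O3 is limiting.
n(H2) consumed = (3/1) × 0.7890 = 2.367 mol; remaining = 3.450 − 2.367 = 1.083 mol
V(H2) = nRT/P = 1.083 × 0.08314 × 502 / 0.663 = 68.18 L

68.2 L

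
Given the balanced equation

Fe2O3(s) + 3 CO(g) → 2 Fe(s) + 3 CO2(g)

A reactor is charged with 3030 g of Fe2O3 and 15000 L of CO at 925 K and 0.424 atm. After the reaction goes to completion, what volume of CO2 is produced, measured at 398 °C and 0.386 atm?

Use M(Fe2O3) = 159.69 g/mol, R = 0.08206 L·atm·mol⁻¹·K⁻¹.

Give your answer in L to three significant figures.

n(Fe2O3) = 3030 / 159.69 = 18.97 mol
n(CO) = PV/RT = (0.424 × 15000) / (0.08206 × 925) = 83.79 mol
For 18.97 mol Fe2O3, stoichiometry requires (3/1) × 18.97 = 56.91 mol CO; 83.79 mol is available, so Fe2O3 is limiting.
n(CO2) = (3/1) × 18.97 = 56.91 mol
V(CO2) = nRT/P = 56.91 × 0.08206 × 671.15 / 0.386 = 8120 L

8120 L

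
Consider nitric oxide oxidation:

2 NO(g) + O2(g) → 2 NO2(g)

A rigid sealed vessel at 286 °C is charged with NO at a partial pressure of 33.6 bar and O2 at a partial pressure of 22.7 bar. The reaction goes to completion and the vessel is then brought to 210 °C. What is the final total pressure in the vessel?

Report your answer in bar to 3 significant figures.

Because the vessel is rigid and T is held at 286 °C, work the stoichiometry in partial pressures (P_i = n_iRT/V).
P(O2) required for 33.6 bar of NO = (1/2) × 33.6 = 16.80 bar; available 22.7 bar, so NO is limiting.
P(O2) remaining = 22.7 − (1/2) × 33.6 = 5.900 bar
P(gaseous products) = (2)/2 × 33.6 = 33.60 bar
P_total at 286 °C = 5.900 + 33.60 = 39.50 bar
Scaling to 210 °C: P = 39.50 × 483.15/559.15 = 34.13 bar

34.1 bar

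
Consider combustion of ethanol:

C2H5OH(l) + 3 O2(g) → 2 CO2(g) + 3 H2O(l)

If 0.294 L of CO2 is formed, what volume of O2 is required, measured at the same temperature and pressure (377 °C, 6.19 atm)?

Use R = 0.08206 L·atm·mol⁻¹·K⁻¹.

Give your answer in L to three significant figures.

At constant T and P, gas volumes are in the mole ratio: V(O2) = (3/2) × 0.294 = 0.4410 L

0.441 L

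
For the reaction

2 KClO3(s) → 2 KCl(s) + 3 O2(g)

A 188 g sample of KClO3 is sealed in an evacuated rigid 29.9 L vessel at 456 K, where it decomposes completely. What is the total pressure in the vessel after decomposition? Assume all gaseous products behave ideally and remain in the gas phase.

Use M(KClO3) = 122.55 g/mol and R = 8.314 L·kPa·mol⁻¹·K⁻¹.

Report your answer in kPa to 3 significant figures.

292 kPa

n(KClO3) = 188 / 122.55 = 1.534 mol
n(gas produced) = (3/2) × 1.534 = 2.301 mol
P = nRT/V = 2.301 × 8.314 × 456 / 29.9 = 291.8 kPa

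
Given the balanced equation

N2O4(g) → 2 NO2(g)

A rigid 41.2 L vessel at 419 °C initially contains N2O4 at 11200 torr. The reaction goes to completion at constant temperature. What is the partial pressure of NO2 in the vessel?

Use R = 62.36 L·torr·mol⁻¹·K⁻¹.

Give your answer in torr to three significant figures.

22400 torr

n(N2O4)₀ = PV/RT = (11200 × 41.2) / (62.36 × 692.15) = 10.69 mol
n(NO2) = (2/1) × 10.69 = 21.38 mol
P(NO2) = nRT/V = 21.38 × 62.36 × 692.15 / 41.2 = 22400 torr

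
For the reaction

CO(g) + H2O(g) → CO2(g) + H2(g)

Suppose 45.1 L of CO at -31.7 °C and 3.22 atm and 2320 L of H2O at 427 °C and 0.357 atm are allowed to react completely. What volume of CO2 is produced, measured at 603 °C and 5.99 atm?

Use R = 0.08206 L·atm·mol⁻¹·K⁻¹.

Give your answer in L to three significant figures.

n(CO) = PV/RT = (3.22 × 45.1) / (0.08206 × 241.45) = 7.329 mol
n(H2O) = PV/RT = (0.357 × 2320) / (0.08206 × 700.15) = 14.42 mol
For 7.329 mol CO, stoichiometry requires (1/1) × 7.329 = 7.329 mol H2O; 14.42 mol is available, so CO is limiting.
n(CO2) = (1/1) × 7.329 = 7.329 mol
V(CO2) = nRT/P = 7.329 × 0.08206 × 876.15 / 5.99 = 87.97 L

88.0 L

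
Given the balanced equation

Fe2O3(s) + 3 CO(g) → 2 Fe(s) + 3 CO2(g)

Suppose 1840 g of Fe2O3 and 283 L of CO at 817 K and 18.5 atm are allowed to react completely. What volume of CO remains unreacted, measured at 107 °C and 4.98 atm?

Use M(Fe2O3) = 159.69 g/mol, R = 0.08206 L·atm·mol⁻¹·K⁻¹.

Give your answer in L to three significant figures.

n(Fe2O3) = 1840 / 159.69 = 11.52 mol
n(CO) = PV/RT = (18.5 × 283) / (0.08206 × 817) = 78.09 mol
For 11.52 mol Fe2O3, stoichiometry requires (3/1) × 11.52 = 34.56 mol CO; 78.09 mol is available, so Fe2O3 is limiting.
n(CO) consumed = (3/1) × 11.52 = 34.56 mol; remaining = 78.09 − 34.56 = 43.53 mol
V(CO) = nRT/P = 43.53 × 0.08206 × 380.15 / 4.98 = 272.7 L

273 L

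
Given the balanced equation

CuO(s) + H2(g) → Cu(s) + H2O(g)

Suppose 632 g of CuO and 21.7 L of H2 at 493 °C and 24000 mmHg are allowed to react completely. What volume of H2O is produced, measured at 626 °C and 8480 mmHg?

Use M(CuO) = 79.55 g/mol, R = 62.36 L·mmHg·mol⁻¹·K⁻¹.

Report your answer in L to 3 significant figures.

n(CuO) = 632 / 79.55 = 7.945 mol
n(H2) = PV/RT = (24000 × 21.7) / (62.36 × 766.15) = 10.90 mol
For 7.945 mol CuO, stoichiometry requires (1/1) × 7.945 = 7.945 mol H2; 10.90 mol is available, so CuO is limiting.
n(H2O) = (1/1) × 7.945 = 7.945 mol
V(H2O) = nRT/P = 7.945 × 62.36 × 899.15 / 8480 = 52.53 L

52.5 L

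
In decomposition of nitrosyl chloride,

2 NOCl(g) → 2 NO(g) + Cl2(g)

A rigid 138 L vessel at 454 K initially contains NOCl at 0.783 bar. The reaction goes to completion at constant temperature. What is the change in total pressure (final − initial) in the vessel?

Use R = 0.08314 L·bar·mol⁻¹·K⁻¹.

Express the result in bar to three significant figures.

Rigid vessel, constant T ⇒ P scales with total gas moles (2 → 3).
P_final = (3/2) × 0.783 = 1.175 bar; ΔP = 1.175 − 0.783 = 0.3920 bar

0.392 bar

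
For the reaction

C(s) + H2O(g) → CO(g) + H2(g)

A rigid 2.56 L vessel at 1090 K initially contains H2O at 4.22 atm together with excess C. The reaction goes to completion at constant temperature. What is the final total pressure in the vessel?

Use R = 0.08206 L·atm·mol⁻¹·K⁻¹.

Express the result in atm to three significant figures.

8.44 atm

Rigid vessel, constant T ⇒ P scales with total gas moles (1 → 2).
P_final = (2/1) × 4.22 = 8.440 atm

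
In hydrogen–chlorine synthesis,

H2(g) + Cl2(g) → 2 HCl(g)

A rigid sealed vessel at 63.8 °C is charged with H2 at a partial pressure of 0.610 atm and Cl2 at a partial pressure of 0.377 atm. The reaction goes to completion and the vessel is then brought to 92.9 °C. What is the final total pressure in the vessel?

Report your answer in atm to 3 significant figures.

Because the vessel is rigid and T is held at 63.8 °C, work the stoichiometry in partial pressures (P_i = n_iRT/V).
P(Cl2) required for 0.610 atm of H2 = (1/1) × 0.610 = 0.6100 atm; available 0.377 atm, so Cl2 is limiting.
P(H2) remaining = 0.610 − (1/1) × 0.377 = 0.2330 atm
P(gaseous products) = (2)/1 × 0.377 = 0.7540 atm
P_total at 63.8 °C = 0.2330 + 0.7540 = 0.9870 atm
Scaling to 92.9 °C: P = 0.9870 × 366.05/336.95 = 1.072 atm

1.07 atm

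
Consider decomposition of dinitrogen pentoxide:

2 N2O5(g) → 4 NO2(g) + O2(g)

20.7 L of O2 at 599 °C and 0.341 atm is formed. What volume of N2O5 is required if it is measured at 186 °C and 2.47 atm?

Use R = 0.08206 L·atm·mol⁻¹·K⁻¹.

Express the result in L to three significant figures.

3.01 L

n(O2) = PV/RT = (0.341 × 20.7) / (0.08206 × 872.15) = 0.09863 mol
n(N2O5) = (2/1) × 0.09863 = 0.1973 mol
V = nRT/P = 0.1973 × 0.08206 × 459.15 / 2.47 = 3.010 L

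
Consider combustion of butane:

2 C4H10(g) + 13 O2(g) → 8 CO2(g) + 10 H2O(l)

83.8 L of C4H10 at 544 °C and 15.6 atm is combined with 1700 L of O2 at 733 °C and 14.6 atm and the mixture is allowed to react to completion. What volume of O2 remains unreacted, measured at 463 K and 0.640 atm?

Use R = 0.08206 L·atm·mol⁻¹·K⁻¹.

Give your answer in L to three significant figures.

n(C4H10) = PV/RT = (15.6 × 83.8) / (0.08206 × 817.15) = 19.50 mol
n(O2) = PV/RT = (14.6 × 1700) / (0.08206 × 1006.15) = 300.6 mol
For 19.50 mol C4H10, stoichiometry requires (13/2) × 19.50 = 126.8 mol O2; 300.6 mol is available, so C4H10 is limiting.
n(O2) consumed = (13/2) × 19.50 = 126.8 mol; remaining = 300.6 − 126.8 = 173.8 mol
V(O2) = nRT/P = 173.8 × 0.08206 × 463 / 0.640 = 10320 L

10300 L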